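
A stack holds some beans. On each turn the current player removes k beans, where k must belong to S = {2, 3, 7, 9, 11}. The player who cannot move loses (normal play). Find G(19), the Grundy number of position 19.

0

n :  0  1  2  3  4  5  6  7  8  9 10 11 12 13 14 15 16 17 18 19
G :  0  0  1  1  2  0  0  1  1  2  2  3  3  4  2  5  3  3  0  0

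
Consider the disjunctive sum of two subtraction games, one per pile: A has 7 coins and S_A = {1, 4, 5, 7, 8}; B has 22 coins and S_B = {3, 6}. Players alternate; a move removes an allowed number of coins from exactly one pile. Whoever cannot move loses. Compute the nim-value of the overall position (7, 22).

Pile A, S = {1, 4, 5, 7, 8}:
n : 0 1 2 3 4 5 6 7
G : 0 1 0 1 2 3 2 3
G_A(7) = 3.
Pile B, S = {3, 6}:
n :  0  1  2  3  4  5  6  7  8  9 10 11 12 13 14 15 16 17 18 19 20 21 22
G :  0  0  0  1  1  1  2  2  2  0  0  0  1  1  1  2  2  2  0  0  0  1  1
G_B(22) = 1.
Combined Grundy value = 3 ⊕ 1 = 2.

2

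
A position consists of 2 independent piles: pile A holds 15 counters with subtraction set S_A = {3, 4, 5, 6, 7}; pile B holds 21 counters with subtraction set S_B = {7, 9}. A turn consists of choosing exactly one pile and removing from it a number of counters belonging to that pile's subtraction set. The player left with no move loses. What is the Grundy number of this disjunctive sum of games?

Pile A, S = {3, 4, 5, 6, 7}:
G(0) = 0
G(1) = mex{} = 0
G(2) = mex{} = 0
G(3) = mex{0} = 1
G(4) = mex{0,0} = 1
G(5) = mex{0,0,0} = 1
G(6) = mex{1,0,0,0} = 2
G(7) = mex{1,1,0,0,0} = 2
G(8) = mex{1,1,1,0,0} = 2
G(9) = mex{2,1,1,1,0} = 3
G(10) = mex{2,2,1,1,1} = 0
G(11) = mex{2,2,2,1,1} = 0
G(12) = mex{3,2,2,2,1} = 0
G(13) = mex{0,3,2,2,2} = 1
G(14) = mex{0,0,3,2,2} = 1
G(15) = mex{0,0,0,3,2} = 1
G_A(15) = 1.
Pile B, S = {7, 9}:
G(0) = 0
G(1) = mex{} = 0
G(2) = mex{} = 0
G(3) = mex{} = 0
G(4) = mex{} = 0
G(5) = mex{} = 0
G(6) = mex{} = 0
G(7) = mex{0} = 1
G(8) = mex{0} = 1
G(9) = mex{0,0} = 1
G(10) = mex{0,0} = 1
G(11) = mex{0,0} = 1
G(12) = mex{0,0} = 1
G(13) = mex{0,0} = 1
G(14) = mex{1,0} = 2
G(15) = mex{1,0} = 2
G(16) = mex{1,1} = 0
G(17) = mex{1,1} = 0
G(18) = mex{1,1} = 0
G(19) = mex{1,1} = 0
G(20) = mex{1,1} = 0
G(21) = mex{2,1} = 0
G_B(21) = 0.
Combined Grundy value = 1 ⊕ 0 = 1.

1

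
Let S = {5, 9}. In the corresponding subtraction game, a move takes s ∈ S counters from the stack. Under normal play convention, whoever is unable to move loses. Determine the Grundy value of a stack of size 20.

1

n :  0  1  2  3  4  5  6  7  8  9 10 11 12 13 14 15 16 17 18 19 20
G :  0  0  0  0  0  1  1  1  1  1  2  2  2  2  0  0  0  0  0  1  1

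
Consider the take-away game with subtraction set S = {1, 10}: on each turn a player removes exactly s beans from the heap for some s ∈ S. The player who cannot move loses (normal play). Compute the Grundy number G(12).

1

G(0) = 0
G(1) = mex{0} = 1
G(2) = mex{1} = 0
G(3) = mex{0} = 1
G(4) = mex{1} = 0
G(5) = mex{0} = 1
G(6) = mex{1} = 0
G(7) = mex{0} = 1
G(8) = mex{1} = 0
G(9) = mex{0} = 1
G(10) = mex{1,0} = 2
G(11) = mex{2,1} = 0
G(12) = mex{0,0} = 1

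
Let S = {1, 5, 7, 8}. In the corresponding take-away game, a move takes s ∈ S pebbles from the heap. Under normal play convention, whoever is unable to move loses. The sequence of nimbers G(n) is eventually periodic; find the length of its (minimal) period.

15

G(0) = 0
G(1) = mex{0} = 1
G(2) = mex{1} = 0
G(3) = mex{0} = 1
G(4) = mex{1} = 0
G(5) = mex{0,0} = 1
G(6) = mex{1,1} = 0
G(7) = mex{0,0,0} = 1
G(8) = mex{1,1,1,0} = 2
G(9) = mex{2,0,0,1} = 3
G(10) = mex{3,1,1,0} = 2
G(11) = mex{2,0,0,1} = 3
G(12) = mex{3,1,1,0} = 2
G(13) = mex{2,2,0,1} = 3
G(14) = mex{3,3,1,0} = 2
G(15) = mex{2,2,2,1} = 0
G(16) = mex{0,3,3,2} = 1
G(17) = mex{1,2,2,3} = 0
G(18) = mex{0,3,3,2} = 1
G(19) = mex{1,2,2,3} = 0
G(20) = mex{0,0,3,2} = 1
G(21) = mex{1,1,2,3} = 0
G(22) = mex{0,0,0,2} = 1
G(23) = mex{1,1,1,0} = 2
G(24) = mex{2,0,0,1} = 3
G(25) = mex{3,1,1,0} = 2
G(26) = mex{2,0,0,1} = 3
G(27) = mex{3,1,1,0} = 2
G(28) = mex{2,2,0,1} = 3
G(29) = mex{3,3,1,0} = 2
G(30) = mex{2,2,2,1} = 0
G(31) = mex{0,3,3,2} = 1
G(n+15) = G(n) holds for n = 0,…,7 (a full window of length max(S) = 8), so the sequence is purely periodic with period 15.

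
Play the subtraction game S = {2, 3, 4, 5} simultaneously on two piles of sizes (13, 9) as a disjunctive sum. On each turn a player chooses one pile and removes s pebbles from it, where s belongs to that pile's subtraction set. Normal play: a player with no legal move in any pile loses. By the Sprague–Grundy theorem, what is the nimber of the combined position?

All piles use S = {2, 3, 4, 5}:
n :  0  1  2  3  4  5  6  7  8  9 10 11 12 13
G :  0  0  1  1  2  2  3  0  0  1  1  2  2  3
Pile A: G(13) = 3.
Pile B: G(9) = 1.
Combined Grundy value = 3 ⊕ 1 = 2.

2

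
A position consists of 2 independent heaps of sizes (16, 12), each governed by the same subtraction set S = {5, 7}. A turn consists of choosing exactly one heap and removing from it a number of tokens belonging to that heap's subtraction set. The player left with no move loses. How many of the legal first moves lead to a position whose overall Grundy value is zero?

0

All heaps use S = {5, 7}:
n :  0  1  2  3  4  5  6  7  8  9 10 11 12 13 14 15 16
G :  0  0  0  0  0  1  1  1  1  1  2  2  0  0  0  0  0
Heap A: G(16) = 0.
Heap B: G(12) = 0.
Combined Grundy value = 0 ⊕ 0 = 0.
A winning move leaves total XOR = 0, i.e. changes one component's Grundy value g to g ⊕ X where X is the current total.
Heap A: target g' = 0⊕0 = 0, but every legal move changes the Grundy value (mex property), so 0 moves.
Heap B: target g' = 0⊕0 = 0, but every legal move changes the Grundy value (mex property), so 0 moves.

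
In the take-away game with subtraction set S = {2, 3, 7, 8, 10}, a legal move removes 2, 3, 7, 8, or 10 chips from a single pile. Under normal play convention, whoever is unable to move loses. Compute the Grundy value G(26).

n :  0  1  2  3  4  5  6  7  8  9 10 11 12 13 14 15 16 17 18 19 20 21 22 23 24 25 26
G :  0  0  1  1  2  0  0  1  1  2  2  3  3  4  4  2  3  0  0  1  1  2  0  0  1  1  2

2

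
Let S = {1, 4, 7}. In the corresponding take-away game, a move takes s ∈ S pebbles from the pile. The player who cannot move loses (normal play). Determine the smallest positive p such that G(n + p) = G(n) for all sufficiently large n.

8

G(0) = 0
G(1) = mex{0} = 1
G(2) = mex{1} = 0
G(3) = mex{0} = 1
G(4) = mex{1,0} = 2
G(5) = mex{2,1} = 0
G(6) = mex{0,0} = 1
G(7) = mex{1,1,0} = 2
G(8) = mex{2,2,1} = 0
G(9) = mex{0,0,0} = 1
G(10) = mex{1,1,1} = 0
G(11) = mex{0,2,2} = 1
G(12) = mex{1,0,0} = 2
G(13) = mex{2,1,1} = 0
G(14) = mex{0,0,2} = 1
G(15) = mex{1,1,0} = 2
G(16) = mex{2,2,1} = 0
G(17) = mex{0,0,0} = 1
G(n+8) = G(n) holds for n = 0,…,6 (a full window of length max(S) = 7), so the sequence is purely periodic with period 8.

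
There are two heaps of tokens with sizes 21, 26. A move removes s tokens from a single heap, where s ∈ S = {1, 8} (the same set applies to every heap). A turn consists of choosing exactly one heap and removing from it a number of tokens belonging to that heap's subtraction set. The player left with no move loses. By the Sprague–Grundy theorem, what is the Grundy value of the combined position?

3

All heaps use S = {1, 8}:
G(0) = 0
G(1) = mex{0} = 1
G(2) = mex{1} = 0
G(3) = mex{0} = 1
G(4) = mex{1} = 0
G(5) = mex{0} = 1
G(6) = mex{1} = 0
G(7) = mex{0} = 1
G(8) = mex{1,0} = 2
G(9) = mex{2,1} = 0
G(10) = mex{0,0} = 1
G(11) = mex{1,1} = 0
G(12) = mex{0,0} = 1
G(13) = mex{1,1} = 0
G(14) = mex{0,0} = 1
G(15) = mex{1,1} = 0
G(16) = mex{0,2} = 1
G(17) = mex{1,0} = 2
G(18) = mex{2,1} = 0
G(19) = mex{0,0} = 1
G(20) = mex{1,1} = 0
G(21) = mex{0,0} = 1
G(22) = mex{1,1} = 0
G(23) = mex{0,0} = 1
G(24) = mex{1,1} = 0
G(25) = mex{0,2} = 1
G(26) = mex{1,0} = 2
Heap A: G(21) = 1.
Heap B: G(26) = 2.
Combined Grundy value = 1 ⊕ 2 = 3.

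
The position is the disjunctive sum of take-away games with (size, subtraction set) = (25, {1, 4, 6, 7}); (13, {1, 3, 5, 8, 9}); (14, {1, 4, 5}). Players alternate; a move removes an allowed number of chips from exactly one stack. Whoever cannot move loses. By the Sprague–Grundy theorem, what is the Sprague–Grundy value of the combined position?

3

Stack A, S = {1, 4, 6, 7}:
n :  0  1  2  3  4  5  6  7  8  9 10 11 12 13 14 15 16 17 18 19 20 21 22 23 24 25
G :  0  1  0  1  2  0  1  2  3  2  0  1  2  0  1  0  1  2  0  1  2  3  2  0  1  2
G_A(25) = 2.
Stack B, S = {1, 3, 5, 8, 9}:
n :  0  1  2  3  4  5  6  7  8  9 10 11 12 13
G :  0  1  0  1  0  1  0  1  2  3  2  3  2  3
G_B(13) = 3.
Stack C, S = {1, 4, 5}:
G(0) = 0
G(1) = mex{0} = 1
G(2) = mex{1} = 0
G(3) = mex{0} = 1
G(4) = mex{1,0} = 2
G(5) = mex{2,1,0} = 3
G(6) = mex{3,0,1} = 2
G(7) = mex{2,1,0} = 3
G(8) = mex{3,2,1} = 0
G(9) = mex{0,3,2} = 1
G(10) = mex{1,2,3} = 0
G(11) = mex{0,3,2} = 1
G(12) = mex{1,0,3} = 2
G(13) = mex{2,1,0} = 3
G(14) = mex{3,0,1} = 2
G_C(14) = 2.
Combined Grundy value = 2 ⊕ 3 ⊕ 2 = 3.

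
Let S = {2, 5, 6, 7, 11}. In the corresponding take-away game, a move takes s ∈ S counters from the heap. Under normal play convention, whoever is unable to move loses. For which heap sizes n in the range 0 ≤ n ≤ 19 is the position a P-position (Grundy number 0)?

0, 1, 4, 13, 14, 17

n :  0  1  2  3  4  5  6  7  8  9 10 11 12 13 14 15 16 17 18 19
G :  0  0  1  1  0  2  1  3  2  2  3  3  4  0  0  1  1  0  2  1
P-positions are exactly the n with G(n) = 0.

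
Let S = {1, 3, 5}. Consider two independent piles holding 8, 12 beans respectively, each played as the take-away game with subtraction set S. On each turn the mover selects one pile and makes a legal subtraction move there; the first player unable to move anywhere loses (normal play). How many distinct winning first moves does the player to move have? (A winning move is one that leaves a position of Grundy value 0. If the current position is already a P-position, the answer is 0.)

0

All piles use S = {1, 3, 5}:
n :  0  1  2  3  4  5  6  7  8  9 10 11 12
G :  0  1  0  1  0  1  0  1  0  1  0  1  0
Pile A: G(8) = 0.
Pile B: G(12) = 0.
Combined Grundy value = 0 ⊕ 0 = 0.
A winning move leaves total XOR = 0, i.e. changes one component's Grundy value g to g ⊕ X where X is the current total.
Pile A: target g' = 0⊕0 = 0, but every legal move changes the Grundy value (mex property), so 0 moves.
Pile B: target g' = 0⊕0 = 0, but every legal move changes the Grundy value (mex property), so 0 moves.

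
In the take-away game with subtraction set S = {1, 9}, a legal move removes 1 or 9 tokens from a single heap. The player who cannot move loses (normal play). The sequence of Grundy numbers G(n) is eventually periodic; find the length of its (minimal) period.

n :  0  1  2  3  4  5  6  7  8  9 10 11 12 13 14
G :  0  1  0  1  0  1  0  1  0  1  0  1  0  1  0
G(n+2) = G(n) holds for n = 0,…,8 (a full window of length max(S) = 9), so the sequence is purely periodic with period 2.

2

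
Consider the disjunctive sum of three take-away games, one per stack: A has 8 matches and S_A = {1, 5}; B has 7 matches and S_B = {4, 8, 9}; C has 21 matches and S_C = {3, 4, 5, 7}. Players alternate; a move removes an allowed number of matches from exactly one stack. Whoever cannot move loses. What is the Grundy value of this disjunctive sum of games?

Stack A, S = {1, 5}:
n : 0 1 2 3 4 5 6 7 8
G : 0 1 0 1 0 1 0 1 0
G_A(8) = 0.
Stack B, S = {4, 8, 9}:
n : 0 1 2 3 4 5 6 7
G : 0 0 0 0 1 1 1 1
G_B(7) = 1.
Stack C, S = {3, 4, 5, 7}:
G(0) = 0
G(1) = mex{} = 0
G(2) = mex{} = 0
G(3) = mex{0} = 1
G(4) = mex{0,0} = 1
G(5) = mex{0,0,0} = 1
G(6) = mex{1,0,0} = 2
G(7) = mex{1,1,0,0} = 2
G(8) = mex{1,1,1,0} = 2
G(9) = mex{2,1,1,0} = 3
G(10) = mex{2,2,1,1} = 0
G(11) = mex{2,2,2,1} = 0
G(12) = mex{3,2,2,1} = 0
G(13) = mex{0,3,2,2} = 1
G(14) = mex{0,0,3,2} = 1
G(15) = mex{0,0,0,2} = 1
G(16) = mex{1,0,0,3} = 2
G(17) = mex{1,1,0,0} = 2
G(18) = mex{1,1,1,0} = 2
G(19) = mex{2,1,1,0} = 3
G(20) = mex{2,2,1,1} = 0
G(21) = mex{2,2,2,1} = 0
G_C(21) = 0.
Combined Grundy value = 0 ⊕ 1 ⊕ 0 = 1.

1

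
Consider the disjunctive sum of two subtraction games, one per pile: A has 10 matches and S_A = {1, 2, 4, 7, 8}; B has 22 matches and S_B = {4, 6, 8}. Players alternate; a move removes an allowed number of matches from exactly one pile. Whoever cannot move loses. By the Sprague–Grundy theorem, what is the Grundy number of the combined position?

3

Pile A, S = {1, 2, 4, 7, 8}:
G(0) = 0
G(1) = mex{0} = 1
G(2) = mex{1,0} = 2
G(3) = mex{2,1} = 0
G(4) = mex{0,2,0} = 1
G(5) = mex{1,0,1} = 2
G(6) = mex{2,1,2} = 0
G(7) = mex{0,2,0,0} = 1
G(8) = mex{1,0,1,1,0} = 2
G(9) = mex{2,1,2,2,1} = 0
G(10) = mex{0,2,0,0,2} = 1
G_A(10) = 1.
Pile B, S = {4, 6, 8}:
n :  0  1  2  3  4  5  6  7  8  9 10 11 12 13 14 15 16 17 18 19 20 21 22
G :  0  0  0  0  1  1  1  1  2  2  2  2  0  0  0  0  1  1  1  1  2  2  2
G_B(22) = 2.
Combined Grundy value = 1 ⊕ 2 = 3.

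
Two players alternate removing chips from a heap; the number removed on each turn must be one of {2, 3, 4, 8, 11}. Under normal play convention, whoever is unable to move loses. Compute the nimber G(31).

n :  0  1  2  3  4  5  6  7  8  9 10 11 12 13 14 15 16 17 18 19 20 21 22 23 24 25 26 27 28 29 30 31
G :  0  0  1  1  2  2  0  0  1  1  2  2  3  0  4  1  5  2  3  0  0  1  1  2  2  0  0  1  1  2  2  3

3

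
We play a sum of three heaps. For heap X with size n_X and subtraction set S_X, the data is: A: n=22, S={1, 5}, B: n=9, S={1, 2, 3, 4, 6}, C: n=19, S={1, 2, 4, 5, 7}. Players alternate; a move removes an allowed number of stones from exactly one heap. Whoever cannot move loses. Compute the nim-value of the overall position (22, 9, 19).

5

Heap A, S = {1, 5}:
n :  0  1  2  3  4  5  6  7  8  9 10 11 12 13 14 15 16 17 18 19 20 21 22
G :  0  1  0  1  0  1  0  1  0  1  0  1  0  1  0  1  0  1  0  1  0  1  0
G_A(22) = 0.
Heap B, S = {1, 2, 3, 4, 6}:
G(0) = 0
G(1) = mex{0} = 1
G(2) = mex{1,0} = 2
G(3) = mex{2,1,0} = 3
G(4) = mex{3,2,1,0} = 4
G(5) = mex{4,3,2,1} = 0
G(6) = mex{0,4,3,2,0} = 1
G(7) = mex{1,0,4,3,1} = 2
G(8) = mex{2,1,0,4,2} = 3
G(9) = mex{3,2,1,0,3} = 4
G_B(9) = 4.
Heap C, S = {1, 2, 4, 5, 7}:
G(0) = 0
G(1) = mex{0} = 1
G(2) = mex{1,0} = 2
G(3) = mex{2,1} = 0
G(4) = mex{0,2,0} = 1
G(5) = mex{1,0,1,0} = 2
G(6) = mex{2,1,2,1} = 0
G(7) = mex{0,2,0,2,0} = 1
G(8) = mex{1,0,1,0,1} = 2
G(9) = mex{2,1,2,1,2} = 0
G(10) = mex{0,2,0,2,0} = 1
G(11) = mex{1,0,1,0,1} = 2
G(12) = mex{2,1,2,1,2} = 0
G(13) = mex{0,2,0,2,0} = 1
G(14) = mex{1,0,1,0,1} = 2
G(15) = mex{2,1,2,1,2} = 0
G(16) = mex{0,2,0,2,0} = 1
G(17) = mex{1,0,1,0,1} = 2
G(18) = mex{2,1,2,1,2} = 0
G(19) = mex{0,2,0,2,0} = 1
G_C(19) = 1.
Combined Grundy value = 0 ⊕ 4 ⊕ 1 = 5.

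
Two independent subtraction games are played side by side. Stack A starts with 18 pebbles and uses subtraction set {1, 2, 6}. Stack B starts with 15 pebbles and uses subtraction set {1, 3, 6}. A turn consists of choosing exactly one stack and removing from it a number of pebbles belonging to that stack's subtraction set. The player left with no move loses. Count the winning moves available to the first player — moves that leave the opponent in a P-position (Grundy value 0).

Stack A, S = {1, 2, 6}:
G(0) = 0
G(1) = mex{0} = 1
G(2) = mex{1,0} = 2
G(3) = mex{2,1} = 0
G(4) = mex{0,2} = 1
G(5) = mex{1,0} = 2
G(6) = mex{2,1,0} = 3
G(7) = mex{3,2,1} = 0
G(8) = mex{0,3,2} = 1
G(9) = mex{1,0,0} = 2
G(10) = mex{2,1,1} = 0
G(11) = mex{0,2,2} = 1
G(12) = mex{1,0,3} = 2
G(13) = mex{2,1,0} = 3
G(14) = mex{3,2,1} = 0
G(15) = mex{0,3,2} = 1
G(16) = mex{1,0,0} = 2
G(17) = mex{2,1,1} = 0
G(18) = mex{0,2,2} = 1
G_A(18) = 1.
Stack B, S = {1, 3, 6}:
n :  0  1  2  3  4  5  6  7  8  9 10 11 12 13 14 15
G :  0  1  0  1  0  1  2  3  2  0  1  0  1  0  1  2
G_B(15) = 2.
Combined Grundy value = 1 ⊕ 2 = 3.
A winning move leaves total XOR = 0, i.e. changes one component's Grundy value g to g ⊕ X where X is the current total.
Stack A: need g' = 1⊕3 = 2. Options: 18−1→G=0, 18−2→G=2, 18−6→G=2. Hits: 2.
Stack B: need g' = 2⊕3 = 1. Options: 15−1→G=1, 15−3→G=1, 15−6→G=0. Hits: 2.

4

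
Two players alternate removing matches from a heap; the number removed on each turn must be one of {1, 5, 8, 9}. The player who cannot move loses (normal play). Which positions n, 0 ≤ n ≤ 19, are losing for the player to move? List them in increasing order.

G(0) = 0
G(1) = mex{0} = 1
G(2) = mex{1} = 0
G(3) = mex{0} = 1
G(4) = mex{1} = 0
G(5) = mex{0,0} = 1
G(6) = mex{1,1} = 0
G(7) = mex{0,0} = 1
G(8) = mex{1,1,0} = 2
G(9) = mex{2,0,1,0} = 3
G(10) = mex{3,1,0,1} = 2
G(11) = mex{2,0,1,0} = 3
G(12) = mex{3,1,0,1} = 2
G(13) = mex{2,2,1,0} = 3
G(14) = mex{3,3,0,1} = 2
G(15) = mex{2,2,1,0} = 3
G(16) = mex{3,3,2,1} = 0
G(17) = mex{0,2,3,2} = 1
G(18) = mex{1,3,2,3} = 0
G(19) = mex{0,2,3,2} = 1
P-positions are exactly the n with G(n) = 0.

0, 2, 4, 6, 16, 18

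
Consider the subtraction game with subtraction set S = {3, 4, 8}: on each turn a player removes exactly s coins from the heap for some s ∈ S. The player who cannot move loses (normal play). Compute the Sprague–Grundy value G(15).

1

n :  0  1  2  3  4  5  6  7  8  9 10 11 12 13 14 15
G :  0  0  0  1  1  1  2  0  2  3  1  3  0  0  0  1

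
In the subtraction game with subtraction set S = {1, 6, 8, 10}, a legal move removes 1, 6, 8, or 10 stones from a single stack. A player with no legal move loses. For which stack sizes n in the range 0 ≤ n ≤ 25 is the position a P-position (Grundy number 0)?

0, 2, 4, 7, 9, 11, 16, 18, 20, 23, 25

G(0) = 0
G(1) = mex{0} = 1
G(2) = mex{1} = 0
G(3) = mex{0} = 1
G(4) = mex{1} = 0
G(5) = mex{0} = 1
G(6) = mex{1,0} = 2
G(7) = mex{2,1} = 0
G(8) = mex{0,0,0} = 1
G(9) = mex{1,1,1} = 0
G(10) = mex{0,0,0,0} = 1
G(11) = mex{1,1,1,1} = 0
G(12) = mex{0,2,0,0} = 1
G(13) = mex{1,0,1,1} = 2
G(14) = mex{2,1,2,0} = 3
G(15) = mex{3,0,0,1} = 2
G(16) = mex{2,1,1,2} = 0
G(17) = mex{0,0,0,0} = 1
G(18) = mex{1,1,1,1} = 0
G(19) = mex{0,2,0,0} = 1
G(20) = mex{1,3,1,1} = 0
G(21) = mex{0,2,2,0} = 1
G(22) = mex{1,0,3,1} = 2
G(23) = mex{2,1,2,2} = 0
G(24) = mex{0,0,0,3} = 1
G(25) = mex{1,1,1,2} = 0
P-positions are exactly the n with G(n) = 0.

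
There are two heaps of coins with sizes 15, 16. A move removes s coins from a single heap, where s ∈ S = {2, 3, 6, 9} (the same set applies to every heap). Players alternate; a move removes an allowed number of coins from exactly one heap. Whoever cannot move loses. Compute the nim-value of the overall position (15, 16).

3

All heaps use S = {2, 3, 6, 9}:
G(0) = 0
G(1) = mex{} = 0
G(2) = mex{0} = 1
G(3) = mex{0,0} = 1
G(4) = mex{1,0} = 2
G(5) = mex{1,1} = 0
G(6) = mex{2,1,0} = 3
G(7) = mex{0,2,0} = 1
G(8) = mex{3,0,1} = 2
G(9) = mex{1,3,1,0} = 2
G(10) = mex{2,1,2,0} = 3
G(11) = mex{2,2,0,1} = 3
G(12) = mex{3,2,3,1} = 0
G(13) = mex{3,3,1,2} = 0
G(14) = mex{0,3,2,0} = 1
G(15) = mex{0,0,2,3} = 1
G(16) = mex{1,0,3,1} = 2
Heap A: G(15) = 1.
Heap B: G(16) = 2.
Combined Grundy value = 1 ⊕ 2 = 3.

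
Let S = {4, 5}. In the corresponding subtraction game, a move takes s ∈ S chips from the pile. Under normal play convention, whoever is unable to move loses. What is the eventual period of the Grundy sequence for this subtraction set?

G(0) = 0
G(1) = mex{} = 0
G(2) = mex{} = 0
G(3) = mex{} = 0
G(4) = mex{0} = 1
G(5) = mex{0,0} = 1
G(6) = mex{0,0} = 1
G(7) = mex{0,0} = 1
G(8) = mex{1,0} = 2
G(9) = mex{1,1} = 0
G(10) = mex{1,1} = 0
G(11) = mex{1,1} = 0
G(12) = mex{2,1} = 0
G(13) = mex{0,2} = 1
G(14) = mex{0,0} = 1
G(15) = mex{0,0} = 1
G(16) = mex{0,0} = 1
G(17) = mex{1,0} = 2
G(18) = mex{1,1} = 0
G(19) = mex{1,1} = 0
G(n+9) = G(n) holds for n = 0,…,4 (a full window of length max(S) = 5), so the sequence is purely periodic with period 9.

9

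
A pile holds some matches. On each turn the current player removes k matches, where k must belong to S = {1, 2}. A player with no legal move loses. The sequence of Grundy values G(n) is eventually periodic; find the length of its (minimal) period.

3

n :  0  1  2  3  4  5  6  7  8  9 10 11 12 13 14
G :  0  1  2  0  1  2  0  1  2  0  1  2  0  1  2
G(n+3) = G(n) holds for n = 0,…,1 (a full window of length max(S) = 2), so the sequence is purely periodic with period 3.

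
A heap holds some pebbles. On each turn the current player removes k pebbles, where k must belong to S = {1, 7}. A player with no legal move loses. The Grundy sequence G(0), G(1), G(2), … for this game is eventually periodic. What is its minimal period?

n :  0  1  2  3  4  5  6  7  8  9 10 11 12 13 14
G :  0  1  0  1  0  1  0  1  0  1  0  1  0  1  0
G(n+2) = G(n) holds for n = 0,…,6 (a full window of length max(S) = 7), so the sequence is purely periodic with period 2.

2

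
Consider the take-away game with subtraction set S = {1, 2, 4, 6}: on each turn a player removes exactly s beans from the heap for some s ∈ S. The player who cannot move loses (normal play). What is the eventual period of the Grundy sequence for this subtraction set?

n :  0  1  2  3  4  5  6  7  8  9 10 11 12 13 14 15 16 17
G :  0  1  2  0  1  2  3  4  0  1  2  0  1  2  3  4  0  1
G(n+8) = G(n) holds for n = 0,…,5 (a full window of length max(S) = 6), so the sequence is purely periodic with period 8.

8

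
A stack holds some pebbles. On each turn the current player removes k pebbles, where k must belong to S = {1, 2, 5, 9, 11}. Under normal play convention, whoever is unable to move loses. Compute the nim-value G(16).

G(0) = 0
G(1) = mex{0} = 1
G(2) = mex{1,0} = 2
G(3) = mex{2,1} = 0
G(4) = mex{0,2} = 1
G(5) = mex{1,0,0} = 2
G(6) = mex{2,1,1} = 0
G(7) = mex{0,2,2} = 1
G(8) = mex{1,0,0} = 2
G(9) = mex{2,1,1,0} = 3
G(10) = mex{3,2,2,1} = 0
G(11) = mex{0,3,0,2,0} = 1
G(12) = mex{1,0,1,0,1} = 2
G(13) = mex{2,1,2,1,2} = 0
G(14) = mex{0,2,3,2,0} = 1
G(15) = mex{1,0,0,0,1} = 2
G(16) = mex{2,1,1,1,2} = 0

0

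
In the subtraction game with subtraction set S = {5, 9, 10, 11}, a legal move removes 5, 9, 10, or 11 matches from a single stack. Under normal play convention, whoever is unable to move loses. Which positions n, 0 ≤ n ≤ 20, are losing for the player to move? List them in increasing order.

n :  0  1  2  3  4  5  6  7  8  9 10 11 12 13 14 15 16 17 18 19 20
G :  0  0  0  0  0  1  1  1  1  1  2  2  2  2  2  3  0  0  0  0  0
P-positions are exactly the n with G(n) = 0.

0, 1, 2, 3, 4, 16, 17, 18, 19, 20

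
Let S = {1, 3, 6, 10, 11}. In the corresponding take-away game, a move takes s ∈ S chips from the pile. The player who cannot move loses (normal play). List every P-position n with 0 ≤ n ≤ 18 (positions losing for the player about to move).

n :  0  1  2  3  4  5  6  7  8  9 10 11 12 13 14 15 16 17 18
G :  0  1  0  1  0  1  2  3  2  0  1  3  4  2  4  2  0  1  0
P-positions are exactly the n with G(n) = 0.

0, 2, 4, 9, 16, 18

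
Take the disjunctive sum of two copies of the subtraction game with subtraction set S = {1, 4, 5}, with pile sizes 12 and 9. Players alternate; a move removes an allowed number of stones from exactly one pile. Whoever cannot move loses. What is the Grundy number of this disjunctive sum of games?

3

All piles use S = {1, 4, 5}:
n :  0  1  2  3  4  5  6  7  8  9 10 11 12
G :  0  1  0  1  2  3  2  3  0  1  0  1  2
Pile A: G(12) = 2.
Pile B: G(9) = 1.
Combined Grundy value = 2 ⊕ 1 = 3.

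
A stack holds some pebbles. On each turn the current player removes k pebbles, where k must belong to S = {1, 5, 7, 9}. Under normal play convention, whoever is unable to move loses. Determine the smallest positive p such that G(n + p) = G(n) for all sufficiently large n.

2

G(0) = 0
G(1) = mex{0} = 1
G(2) = mex{1} = 0
G(3) = mex{0} = 1
G(4) = mex{1} = 0
G(5) = mex{0,0} = 1
G(6) = mex{1,1} = 0
G(7) = mex{0,0,0} = 1
G(8) = mex{1,1,1} = 0
G(9) = mex{0,0,0,0} = 1
G(10) = mex{1,1,1,1} = 0
G(11) = mex{0,0,0,0} = 1
G(12) = mex{1,1,1,1} = 0
G(13) = mex{0,0,0,0} = 1
G(14) = mex{1,1,1,1} = 0
G(n+2) = G(n) holds for n = 0,…,8 (a full window of length max(S) = 9), so the sequence is purely periodic with period 2.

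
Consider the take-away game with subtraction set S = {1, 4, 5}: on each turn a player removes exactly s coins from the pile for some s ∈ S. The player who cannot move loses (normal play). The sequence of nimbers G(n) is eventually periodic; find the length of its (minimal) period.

8

G(0) = 0
G(1) = mex{0} = 1
G(2) = mex{1} = 0
G(3) = mex{0} = 1
G(4) = mex{1,0} = 2
G(5) = mex{2,1,0} = 3
G(6) = mex{3,0,1} = 2
G(7) = mex{2,1,0} = 3
G(8) = mex{3,2,1} = 0
G(9) = mex{0,3,2} = 1
G(10) = mex{1,2,3} = 0
G(11) = mex{0,3,2} = 1
G(12) = mex{1,0,3} = 2
G(13) = mex{2,1,0} = 3
G(14) = mex{3,0,1} = 2
G(15) = mex{2,1,0} = 3
G(16) = mex{3,2,1} = 0
G(17) = mex{0,3,2} = 1
G(n+8) = G(n) holds for n = 0,…,4 (a full window of length max(S) = 5), so the sequence is purely periodic with period 8.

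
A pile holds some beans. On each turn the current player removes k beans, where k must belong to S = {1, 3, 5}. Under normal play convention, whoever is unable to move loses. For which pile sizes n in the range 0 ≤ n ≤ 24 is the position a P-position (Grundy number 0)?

0, 2, 4, 6, 8, 10, 12, 14, 16, 18, 20, 22, 24

n :  0  1  2  3  4  5  6  7  8  9 10 11 12 13 14 15 16 17 18 19 20 21 22 23 24
G :  0  1  0  1  0  1  0  1  0  1  0  1  0  1  0  1  0  1  0  1  0  1  0  1  0
P-positions are exactly the n with G(n) = 0.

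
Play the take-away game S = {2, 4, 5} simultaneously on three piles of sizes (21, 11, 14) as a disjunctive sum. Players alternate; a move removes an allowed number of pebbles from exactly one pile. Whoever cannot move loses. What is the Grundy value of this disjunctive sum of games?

2

All piles use S = {2, 4, 5}:
G(0) = 0
G(1) = mex{} = 0
G(2) = mex{0} = 1
G(3) = mex{0} = 1
G(4) = mex{1,0} = 2
G(5) = mex{1,0,0} = 2
G(6) = mex{2,1,0} = 3
G(7) = mex{2,1,1} = 0
G(8) = mex{3,2,1} = 0
G(9) = mex{0,2,2} = 1
G(10) = mex{0,3,2} = 1
G(11) = mex{1,0,3} = 2
G(12) = mex{1,0,0} = 2
G(13) = mex{2,1,0} = 3
G(14) = mex{2,1,1} = 0
G(15) = mex{3,2,1} = 0
G(16) = mex{0,2,2} = 1
G(17) = mex{0,3,2} = 1
G(18) = mex{1,0,3} = 2
G(19) = mex{1,0,0} = 2
G(20) = mex{2,1,0} = 3
G(21) = mex{2,1,1} = 0
Pile A: G(21) = 0.
Pile B: G(11) = 2.
Pile C: G(14) = 0.
Combined Grundy value = 0 ⊕ 2 ⊕ 0 = 2.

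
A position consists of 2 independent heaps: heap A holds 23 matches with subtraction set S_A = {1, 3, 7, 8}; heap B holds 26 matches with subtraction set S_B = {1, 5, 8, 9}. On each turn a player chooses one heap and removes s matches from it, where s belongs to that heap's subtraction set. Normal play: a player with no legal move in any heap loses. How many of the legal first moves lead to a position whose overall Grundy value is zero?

0

Heap A, S = {1, 3, 7, 8}:
G(0) = 0
G(1) = mex{0} = 1
G(2) = mex{1} = 0
G(3) = mex{0,0} = 1
G(4) = mex{1,1} = 0
G(5) = mex{0,0} = 1
G(6) = mex{1,1} = 0
G(7) = mex{0,0,0} = 1
G(8) = mex{1,1,1,0} = 2
G(9) = mex{2,0,0,1} = 3
G(10) = mex{3,1,1,0} = 2
G(11) = mex{2,2,0,1} = 3
G(12) = mex{3,3,1,0} = 2
G(13) = mex{2,2,0,1} = 3
G(14) = mex{3,3,1,0} = 2
G(15) = mex{2,2,2,1} = 0
G(16) = mex{0,3,3,2} = 1
G(17) = mex{1,2,2,3} = 0
G(18) = mex{0,0,3,2} = 1
G(19) = mex{1,1,2,3} = 0
G(20) = mex{0,0,3,2} = 1
G(21) = mex{1,1,2,3} = 0
G(22) = mex{0,0,0,2} = 1
G(23) = mex{1,1,1,0} = 2
G_A(23) = 2.
Heap B, S = {1, 5, 8, 9}:
G(0) = 0
G(1) = mex{0} = 1
G(2) = mex{1} = 0
G(3) = mex{0} = 1
G(4) = mex{1} = 0
G(5) = mex{0,0} = 1
G(6) = mex{1,1} = 0
G(7) = mex{0,0} = 1
G(8) = mex{1,1,0} = 2
G(9) = mex{2,0,1,0} = 3
G(10) = mex{3,1,0,1} = 2
G(11) = mex{2,0,1,0} = 3
G(12) = mex{3,1,0,1} = 2
G(13) = mex{2,2,1,0} = 3
G(14) = mex{3,3,0,1} = 2
G(15) = mex{2,2,1,0} = 3
G(16) = mex{3,3,2,1} = 0
G(17) = mex{0,2,3,2} = 1
G(18) = mex{1,3,2,3} = 0
G(19) = mex{0,2,3,2} = 1
G(20) = mex{1,3,2,3} = 0
G(21) = mex{0,0,3,2} = 1
G(22) = mex{1,1,2,3} = 0
G(23) = mex{0,0,3,2} = 1
G(24) = mex{1,1,0,3} = 2
G(25) = mex{2,0,1,0} = 3
G(26) = mex{3,1,0,1} = 2
G_B(26) = 2.
Combined Grundy value = 2 ⊕ 2 = 0.
A winning move leaves total XOR = 0, i.e. changes one component's Grundy value g to g ⊕ X where X is the current total.
Heap A: target g' = 2⊕0 = 2, but every legal move changes the Grundy value (mex property), so 0 moves.
Heap B: target g' = 2⊕0 = 2, but every legal move changes the Grundy value (mex property), so 0 moves.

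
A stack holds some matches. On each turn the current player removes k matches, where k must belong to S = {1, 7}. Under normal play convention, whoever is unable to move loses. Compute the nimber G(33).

1

n :  0  1  2  3  4  5  6  7  8  9 10 11 12 13 14 15 16 17 18 19 20 21 22 23 24 25 26 27 28 29 30 31 32 33
G :  0  1  0  1  0  1  0  1  0  1  0  1  0  1  0  1  0  1  0  1  0  1  0  1  0  1  0  1  0  1  0  1  0  1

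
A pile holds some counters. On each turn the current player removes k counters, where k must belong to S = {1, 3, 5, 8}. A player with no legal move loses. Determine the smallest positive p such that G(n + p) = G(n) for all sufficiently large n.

n :  0  1  2  3  4  5  6  7  8  9 10 11 12 13 14 15 16 17 18 19 20 21 22 23 24 25 26 27
G :  0  1  0  1  0  1  0  1  2  3  2  3  2  0  1  0  1  0  1  0  1  2  3  2  3  2  0  1
G(n+13) = G(n) holds for n = 0,…,7 (a full window of length max(S) = 8), so the sequence is purely periodic with period 13.

13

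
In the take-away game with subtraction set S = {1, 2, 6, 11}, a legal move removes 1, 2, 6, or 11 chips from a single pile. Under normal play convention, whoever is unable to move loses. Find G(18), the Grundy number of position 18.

3

G(0) = 0
G(1) = mex{0} = 1
G(2) = mex{1,0} = 2
G(3) = mex{2,1} = 0
G(4) = mex{0,2} = 1
G(5) = mex{1,0} = 2
G(6) = mex{2,1,0} = 3
G(7) = mex{3,2,1} = 0
G(8) = mex{0,3,2} = 1
G(9) = mex{1,0,0} = 2
G(10) = mex{2,1,1} = 0
G(11) = mex{0,2,2,0} = 1
G(12) = mex{1,0,3,1} = 2
G(13) = mex{2,1,0,2} = 3
G(14) = mex{3,2,1,0} = 4
G(15) = mex{4,3,2,1} = 0
G(16) = mex{0,4,0,2} = 1
G(17) = mex{1,0,1,3} = 2
G(18) = mex{2,1,2,0} = 3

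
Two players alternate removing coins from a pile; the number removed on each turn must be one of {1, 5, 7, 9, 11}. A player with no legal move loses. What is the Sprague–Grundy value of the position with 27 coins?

1

G(0) = 0
G(1) = mex{0} = 1
G(2) = mex{1} = 0
G(3) = mex{0} = 1
G(4) = mex{1} = 0
G(5) = mex{0,0} = 1
G(6) = mex{1,1} = 0
G(7) = mex{0,0,0} = 1
G(8) = mex{1,1,1} = 0
G(9) = mex{0,0,0,0} = 1
G(10) = mex{1,1,1,1} = 0
G(11) = mex{0,0,0,0,0} = 1
G(12) = mex{1,1,1,1,1} = 0
G(13) = mex{0,0,0,0,0} = 1
G(14) = mex{1,1,1,1,1} = 0
G(15) = mex{0,0,0,0,0} = 1
G(16) = mex{1,1,1,1,1} = 0
G(17) = mex{0,0,0,0,0} = 1
G(18) = mex{1,1,1,1,1} = 0
G(19) = mex{0,0,0,0,0} = 1
G(20) = mex{1,1,1,1,1} = 0
G(21) = mex{0,0,0,0,0} = 1
G(22) = mex{1,1,1,1,1} = 0
G(23) = mex{0,0,0,0,0} = 1
G(24) = mex{1,1,1,1,1} = 0
G(25) = mex{0,0,0,0,0} = 1
G(26) = mex{1,1,1,1,1} = 0
G(27) = mex{0,0,0,0,0} = 1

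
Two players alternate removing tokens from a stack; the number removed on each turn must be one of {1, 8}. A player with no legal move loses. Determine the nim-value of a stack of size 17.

2

G(0) = 0
G(1) = mex{0} = 1
G(2) = mex{1} = 0
G(3) = mex{0} = 1
G(4) = mex{1} = 0
G(5) = mex{0} = 1
G(6) = mex{1} = 0
G(7) = mex{0} = 1
G(8) = mex{1,0} = 2
G(9) = mex{2,1} = 0
G(10) = mex{0,0} = 1
G(11) = mex{1,1} = 0
G(12) = mex{0,0} = 1
G(13) = mex{1,1} = 0
G(14) = mex{0,0} = 1
G(15) = mex{1,1} = 0
G(16) = mex{0,2} = 1
G(17) = mex{1,0} = 2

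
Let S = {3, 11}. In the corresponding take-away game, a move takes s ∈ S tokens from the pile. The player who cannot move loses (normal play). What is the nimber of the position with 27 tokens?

2

G(0) = 0
G(1) = mex{} = 0
G(2) = mex{} = 0
G(3) = mex{0} = 1
G(4) = mex{0} = 1
G(5) = mex{0} = 1
G(6) = mex{1} = 0
G(7) = mex{1} = 0
G(8) = mex{1} = 0
G(9) = mex{0} = 1
G(10) = mex{0} = 1
G(11) = mex{0,0} = 1
G(12) = mex{1,0} = 2
G(13) = mex{1,0} = 2
G(14) = mex{1,1} = 0
G(15) = mex{2,1} = 0
G(16) = mex{2,1} = 0
G(17) = mex{0,0} = 1
G(18) = mex{0,0} = 1
G(19) = mex{0,0} = 1
G(20) = mex{1,1} = 0
G(21) = mex{1,1} = 0
G(22) = mex{1,1} = 0
G(23) = mex{0,2} = 1
G(24) = mex{0,2} = 1
G(25) = mex{0,0} = 1
G(26) = mex{1,0} = 2
G(27) = mex{1,0} = 2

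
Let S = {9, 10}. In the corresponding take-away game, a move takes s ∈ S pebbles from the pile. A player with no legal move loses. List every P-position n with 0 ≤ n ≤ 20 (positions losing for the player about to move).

0, 1, 2, 3, 4, 5, 6, 7, 8, 19, 20

n :  0  1  2  3  4  5  6  7  8  9 10 11 12 13 14 15 16 17 18 19 20
G :  0  0  0  0  0  0  0  0  0  1  1  1  1  1  1  1  1  1  2  0  0
P-positions are exactly the n with G(n) = 0.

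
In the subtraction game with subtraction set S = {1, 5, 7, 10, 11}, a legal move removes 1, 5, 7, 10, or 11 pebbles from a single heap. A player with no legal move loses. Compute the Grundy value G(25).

1

G(0) = 0
G(1) = mex{0} = 1
G(2) = mex{1} = 0
G(3) = mex{0} = 1
G(4) = mex{1} = 0
G(5) = mex{0,0} = 1
G(6) = mex{1,1} = 0
G(7) = mex{0,0,0} = 1
G(8) = mex{1,1,1} = 0
G(9) = mex{0,0,0} = 1
G(10) = mex{1,1,1,0} = 2
G(11) = mex{2,0,0,1,0} = 3
G(12) = mex{3,1,1,0,1} = 2
G(13) = mex{2,0,0,1,0} = 3
G(14) = mex{3,1,1,0,1} = 2
G(15) = mex{2,2,0,1,0} = 3
G(16) = mex{3,3,1,0,1} = 2
G(17) = mex{2,2,2,1,0} = 3
G(18) = mex{3,3,3,0,1} = 2
G(19) = mex{2,2,2,1,0} = 3
G(20) = mex{3,3,3,2,1} = 0
G(21) = mex{0,2,2,3,2} = 1
G(22) = mex{1,3,3,2,3} = 0
G(23) = mex{0,2,2,3,2} = 1
G(24) = mex{1,3,3,2,3} = 0
G(25) = mex{0,0,2,3,2} = 1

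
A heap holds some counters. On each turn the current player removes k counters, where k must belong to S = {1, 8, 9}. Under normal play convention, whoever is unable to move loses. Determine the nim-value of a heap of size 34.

0

n :  0  1  2  3  4  5  6  7  8  9 10 11 12 13 14 15 16 17 18 19 20 21 22 23 24 25 26 27 28 29 30 31 32 33 34
G :  0  1  0  1  0  1  0  1  2  3  2  3  2  3  2  3  0  1  0  1  0  1  0  1  2  3  2  3  2  3  2  3  0  1  0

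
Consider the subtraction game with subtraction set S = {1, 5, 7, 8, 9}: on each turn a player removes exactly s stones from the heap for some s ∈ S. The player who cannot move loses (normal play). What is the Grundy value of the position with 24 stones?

n :  0  1  2  3  4  5  6  7  8  9 10 11 12 13 14 15 16 17 18 19 20 21 22 23 24
G :  0  1  0  1  0  1  0  1  2  3  2  3  2  3  2  3  0  1  0  1  0  1  0  1  2

2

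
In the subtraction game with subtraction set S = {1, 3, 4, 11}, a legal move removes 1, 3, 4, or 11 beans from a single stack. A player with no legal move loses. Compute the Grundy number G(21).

G(0) = 0
G(1) = mex{0} = 1
G(2) = mex{1} = 0
G(3) = mex{0,0} = 1
G(4) = mex{1,1,0} = 2
G(5) = mex{2,0,1} = 3
G(6) = mex{3,1,0} = 2
G(7) = mex{2,2,1} = 0
G(8) = mex{0,3,2} = 1
G(9) = mex{1,2,3} = 0
G(10) = mex{0,0,2} = 1
G(11) = mex{1,1,0,0} = 2
G(12) = mex{2,0,1,1} = 3
G(13) = mex{3,1,0,0} = 2
G(14) = mex{2,2,1,1} = 0
G(15) = mex{0,3,2,2} = 1
G(16) = mex{1,2,3,3} = 0
G(17) = mex{0,0,2,2} = 1
G(18) = mex{1,1,0,0} = 2
G(19) = mex{2,0,1,1} = 3
G(20) = mex{3,1,0,0} = 2
G(21) = mex{2,2,1,1} = 0

0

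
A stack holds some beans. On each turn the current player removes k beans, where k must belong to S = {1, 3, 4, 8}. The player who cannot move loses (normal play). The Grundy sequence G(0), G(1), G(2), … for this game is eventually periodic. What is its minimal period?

n :  0  1  2  3  4  5  6  7  8  9 10 11 12 13 14 15 16
G :  0  1  0  1  2  3  2  0  1  0  1  2  3  2  0  1  0
G(n+7) = G(n) holds for n = 0,…,7 (a full window of length max(S) = 8), so the sequence is purely periodic with period 7.

7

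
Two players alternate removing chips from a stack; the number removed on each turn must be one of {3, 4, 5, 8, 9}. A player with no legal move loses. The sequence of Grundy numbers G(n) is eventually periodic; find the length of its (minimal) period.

12

n :  0  1  2  3  4  5  6  7  8  9 10 11 12 13 14 15 16 17 18 19 20 21 22 23 24 25
G :  0  0  0  1  1  1  2  2  2  3  3  3  0  0  0  1  1  1  2  2  2  3  3  3  0  0
G(n+12) = G(n) holds for n = 0,…,8 (a full window of length max(S) = 9), so the sequence is purely periodic with period 12.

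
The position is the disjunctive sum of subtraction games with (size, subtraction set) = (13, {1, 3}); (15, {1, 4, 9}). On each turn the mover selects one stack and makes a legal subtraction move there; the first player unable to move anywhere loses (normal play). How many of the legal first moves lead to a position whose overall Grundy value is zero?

4

Stack A, S = {1, 3}:
n :  0  1  2  3  4  5  6  7  8  9 10 11 12 13
G :  0  1  0  1  0  1  0  1  0  1  0  1  0  1
G_A(13) = 1.
Stack B, S = {1, 4, 9}:
G(0) = 0
G(1) = mex{0} = 1
G(2) = mex{1} = 0
G(3) = mex{0} = 1
G(4) = mex{1,0} = 2
G(5) = mex{2,1} = 0
G(6) = mex{0,0} = 1
G(7) = mex{1,1} = 0
G(8) = mex{0,2} = 1
G(9) = mex{1,0,0} = 2
G(10) = mex{2,1,1} = 0
G(11) = mex{0,0,0} = 1
G(12) = mex{1,1,1} = 0
G(13) = mex{0,2,2} = 1
G(14) = mex{1,0,0} = 2
G(15) = mex{2,1,1} = 0
G_B(15) = 0.
Combined Grundy value = 1 ⊕ 0 = 1.
A winning move leaves total XOR = 0, i.e. changes one component's Grundy value g to g ⊕ X where X is the current total.
Stack A: need g' = 1⊕1 = 0. Options: 13−1→G=0, 13−3→G=0. Hits: 2.
Stack B: need g' = 0⊕1 = 1. Options: 15−1→G=2, 15−4→G=1, 15−9→G=1. Hits: 2.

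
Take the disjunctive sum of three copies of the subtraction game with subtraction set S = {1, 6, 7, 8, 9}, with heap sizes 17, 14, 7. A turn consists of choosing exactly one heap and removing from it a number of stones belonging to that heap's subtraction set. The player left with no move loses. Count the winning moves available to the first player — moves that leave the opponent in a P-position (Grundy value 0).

All heaps use S = {1, 6, 7, 8, 9}:
G(0) = 0
G(1) = mex{0} = 1
G(2) = mex{1} = 0
G(3) = mex{0} = 1
G(4) = mex{1} = 0
G(5) = mex{0} = 1
G(6) = mex{1,0} = 2
G(7) = mex{2,1,0} = 3
G(8) = mex{3,0,1,0} = 2
G(9) = mex{2,1,0,1,0} = 3
G(10) = mex{3,0,1,0,1} = 2
G(11) = mex{2,1,0,1,0} = 3
G(12) = mex{3,2,1,0,1} = 4
G(13) = mex{4,3,2,1,0} = 5
G(14) = mex{5,2,3,2,1} = 0
G(15) = mex{0,3,2,3,2} = 1
G(16) = mex{1,2,3,2,3} = 0
G(17) = mex{0,3,2,3,2} = 1
Heap A: G(17) = 1.
Heap B: G(14) = 0.
Heap C: G(7) = 3.
Combined Grundy value = 1 ⊕ 0 ⊕ 3 = 2.
A winning move leaves total XOR = 0, i.e. changes one component's Grundy value g to g ⊕ X where X is the current total.
Heap A: need g' = 1⊕2 = 3. Options: 17−1→G=0, 17−6→G=3, 17−7→G=2, 17−8→G=3, 17−9→G=2. Hits: 2.
Heap B: need g' = 0⊕2 = 2. Options: 14−1→G=5, 14−6→G=2, 14−7→G=3, 14−8→G=2, 14−9→G=1. Hits: 2.
Heap C: need g' = 3⊕2 = 1. Options: 7−1→G=2, 7−6→G=1, 7−7→G=0. Hits: 1.

5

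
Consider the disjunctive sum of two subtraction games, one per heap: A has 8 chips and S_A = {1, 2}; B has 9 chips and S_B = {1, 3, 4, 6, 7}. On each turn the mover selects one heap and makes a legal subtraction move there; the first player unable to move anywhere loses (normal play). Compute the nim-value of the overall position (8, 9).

Heap A, S = {1, 2}:
n : 0 1 2 3 4 5 6 7 8
G : 0 1 2 0 1 2 0 1 2
G_A(8) = 2.
Heap B, S = {1, 3, 4, 6, 7}:
n : 0 1 2 3 4 5 6 7 8 9
G : 0 1 0 1 2 3 2 3 4 5
G_B(9) = 5.
Combined Grundy value = 2 ⊕ 5 = 7.

7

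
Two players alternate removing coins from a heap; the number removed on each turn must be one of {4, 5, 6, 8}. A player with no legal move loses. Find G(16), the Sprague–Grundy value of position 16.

1

G(0) = 0
G(1) = mex{} = 0
G(2) = mex{} = 0
G(3) = mex{} = 0
G(4) = mex{0} = 1
G(5) = mex{0,0} = 1
G(6) = mex{0,0,0} = 1
G(7) = mex{0,0,0} = 1
G(8) = mex{1,0,0,0} = 2
G(9) = mex{1,1,0,0} = 2
G(10) = mex{1,1,1,0} = 2
G(11) = mex{1,1,1,0} = 2
G(12) = mex{2,1,1,1} = 0
G(13) = mex{2,2,1,1} = 0
G(14) = mex{2,2,2,1} = 0
G(15) = mex{2,2,2,1} = 0
G(16) = mex{0,2,2,2} = 1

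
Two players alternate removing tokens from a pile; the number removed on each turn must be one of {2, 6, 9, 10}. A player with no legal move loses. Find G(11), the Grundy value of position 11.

n :  0  1  2  3  4  5  6  7  8  9 10 11
G :  0  0  1  1  0  0  1  1  0  2  1  3

3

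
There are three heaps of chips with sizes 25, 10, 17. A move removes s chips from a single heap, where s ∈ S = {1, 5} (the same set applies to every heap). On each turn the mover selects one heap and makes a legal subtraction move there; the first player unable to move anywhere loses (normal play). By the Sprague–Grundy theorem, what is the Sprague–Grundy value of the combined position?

0

All heaps use S = {1, 5}:
G(0) = 0
G(1) = mex{0} = 1
G(2) = mex{1} = 0
G(3) = mex{0} = 1
G(4) = mex{1} = 0
G(5) = mex{0,0} = 1
G(6) = mex{1,1} = 0
G(7) = mex{0,0} = 1
G(8) = mex{1,1} = 0
G(9) = mex{0,0} = 1
G(10) = mex{1,1} = 0
G(11) = mex{0,0} = 1
G(12) = mex{1,1} = 0
G(13) = mex{0,0} = 1
G(14) = mex{1,1} = 0
G(15) = mex{0,0} = 1
G(16) = mex{1,1} = 0
G(17) = mex{0,0} = 1
G(18) = mex{1,1} = 0
G(19) = mex{0,0} = 1
G(20) = mex{1,1} = 0
G(21) = mex{0,0} = 1
G(22) = mex{1,1} = 0
G(23) = mex{0,0} = 1
G(24) = mex{1,1} = 0
G(25) = mex{0,0} = 1
Heap A: G(25) = 1.
Heap B: G(10) = 0.
Heap C: G(17) = 1.
Combined Grundy value = 1 ⊕ 0 ⊕ 1 = 0.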